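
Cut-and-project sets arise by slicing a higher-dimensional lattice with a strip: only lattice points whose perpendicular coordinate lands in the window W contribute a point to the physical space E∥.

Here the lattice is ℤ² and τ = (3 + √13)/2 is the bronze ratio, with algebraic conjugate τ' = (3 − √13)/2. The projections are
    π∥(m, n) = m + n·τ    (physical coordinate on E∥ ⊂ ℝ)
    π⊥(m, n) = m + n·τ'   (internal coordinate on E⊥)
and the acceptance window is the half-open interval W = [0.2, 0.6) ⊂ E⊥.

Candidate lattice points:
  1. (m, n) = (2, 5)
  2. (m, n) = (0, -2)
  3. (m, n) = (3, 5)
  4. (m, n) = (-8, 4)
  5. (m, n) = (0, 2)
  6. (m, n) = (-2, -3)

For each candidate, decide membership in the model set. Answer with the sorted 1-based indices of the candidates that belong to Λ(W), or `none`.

Numerically τ ≈ 3.302776 and τ' = −1/τ ≈ -0.302776.
[1] lift (2,5): star map gives 0.486122; window check 0.2 ≤ 0.486122 < 0.6 is true → IN Λ
[2] lift (0,-2): star map gives 0.605551; window check 0.2 ≤ 0.605551 < 0.6 is false → out
[3] lift (3,5): star map gives 1.486122; window check 0.2 ≤ 1.486122 < 0.6 is false → out
[4] lift (-8,4): star map gives -9.211103; window check 0.2 ≤ -9.211103 < 0.6 is false → out
[5] lift (0,2): star map gives -0.605551; window check 0.2 ≤ -0.605551 < 0.6 is false → out
[6] lift (-2,-3): star map gives -1.091673; window check 0.2 ≤ -1.091673 < 0.6 is false → out

1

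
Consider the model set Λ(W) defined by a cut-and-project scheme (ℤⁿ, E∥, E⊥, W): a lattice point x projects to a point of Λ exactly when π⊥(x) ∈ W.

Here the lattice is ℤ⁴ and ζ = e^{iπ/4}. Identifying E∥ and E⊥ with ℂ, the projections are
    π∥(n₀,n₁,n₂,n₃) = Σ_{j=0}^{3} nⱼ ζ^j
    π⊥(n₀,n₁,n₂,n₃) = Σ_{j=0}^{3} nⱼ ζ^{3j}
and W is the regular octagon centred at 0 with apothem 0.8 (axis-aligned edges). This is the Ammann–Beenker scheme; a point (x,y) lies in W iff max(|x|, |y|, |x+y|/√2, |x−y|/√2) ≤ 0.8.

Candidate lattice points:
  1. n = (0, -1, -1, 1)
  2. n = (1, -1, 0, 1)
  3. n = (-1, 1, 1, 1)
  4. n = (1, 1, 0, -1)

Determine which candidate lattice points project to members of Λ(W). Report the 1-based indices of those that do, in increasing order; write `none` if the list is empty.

4

π⊥(n) = n₀ + n₁ζ³ + n₂ζ⁶ + n₃ζ⁹ where ζ = e^{iπ/4}.
candidate 1: n = (0, -1, -1, 1) → π⊥ ≈ (+1.414214, +1.000000); max(|x|,|y|,|x±y|/√2) = 1.707107 > 0.8 ⇒ ∉ W
candidate 2: n = (1, -1, 0, 1) → π⊥ ≈ (+2.414214, +0.000000); max(|x|,|y|,|x±y|/√2) = 2.414214 > 0.8 ⇒ ∉ W
candidate 3: n = (-1, 1, 1, 1) → π⊥ ≈ (-1.000000, +0.414214); max(|x|,|y|,|x±y|/√2) = 1.000000 > 0.8 ⇒ ∉ W
candidate 4: n = (1, 1, 0, -1) → π⊥ ≈ (-0.414214, +0.000000); max(|x|,|y|,|x±y|/√2) = 0.414214 ≤ 0.8 ⇒ ∈ W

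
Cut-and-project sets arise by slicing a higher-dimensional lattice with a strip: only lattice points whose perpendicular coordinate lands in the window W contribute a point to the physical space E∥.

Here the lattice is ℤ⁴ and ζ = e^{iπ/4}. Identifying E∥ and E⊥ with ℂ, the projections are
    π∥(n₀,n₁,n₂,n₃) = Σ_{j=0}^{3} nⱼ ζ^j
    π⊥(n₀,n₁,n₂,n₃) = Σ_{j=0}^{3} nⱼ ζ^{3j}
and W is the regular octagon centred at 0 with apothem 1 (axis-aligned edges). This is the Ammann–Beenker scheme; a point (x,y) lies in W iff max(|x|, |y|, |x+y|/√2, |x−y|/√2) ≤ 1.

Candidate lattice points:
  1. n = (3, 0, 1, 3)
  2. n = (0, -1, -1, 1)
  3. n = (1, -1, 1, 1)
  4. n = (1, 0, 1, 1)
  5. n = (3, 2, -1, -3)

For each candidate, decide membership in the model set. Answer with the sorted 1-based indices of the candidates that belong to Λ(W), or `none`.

π⊥(n) = n₀ + n₁ζ³ + n₂ζ⁶ + n₃ζ⁹ where ζ = e^{iπ/4}.
#1 (3, 0, 1, 3): internal (5.121320, 1.121320); octagon support 5.121320 vs apothem 1 → ∉ W
#2 (0, -1, -1, 1): internal (1.414214, 1.000000); octagon support 1.707107 vs apothem 1 → ∉ W
#3 (1, -1, 1, 1): internal (2.414214, -1.000000); octagon support 2.414214 vs apothem 1 → ∉ W
#4 (1, 0, 1, 1): internal (1.707107, -0.292893); octagon support 1.707107 vs apothem 1 → ∉ W
#5 (3, 2, -1, -3): internal (-0.535534, 0.292893); octagon support 0.585786 vs apothem 1 → ∈ W

5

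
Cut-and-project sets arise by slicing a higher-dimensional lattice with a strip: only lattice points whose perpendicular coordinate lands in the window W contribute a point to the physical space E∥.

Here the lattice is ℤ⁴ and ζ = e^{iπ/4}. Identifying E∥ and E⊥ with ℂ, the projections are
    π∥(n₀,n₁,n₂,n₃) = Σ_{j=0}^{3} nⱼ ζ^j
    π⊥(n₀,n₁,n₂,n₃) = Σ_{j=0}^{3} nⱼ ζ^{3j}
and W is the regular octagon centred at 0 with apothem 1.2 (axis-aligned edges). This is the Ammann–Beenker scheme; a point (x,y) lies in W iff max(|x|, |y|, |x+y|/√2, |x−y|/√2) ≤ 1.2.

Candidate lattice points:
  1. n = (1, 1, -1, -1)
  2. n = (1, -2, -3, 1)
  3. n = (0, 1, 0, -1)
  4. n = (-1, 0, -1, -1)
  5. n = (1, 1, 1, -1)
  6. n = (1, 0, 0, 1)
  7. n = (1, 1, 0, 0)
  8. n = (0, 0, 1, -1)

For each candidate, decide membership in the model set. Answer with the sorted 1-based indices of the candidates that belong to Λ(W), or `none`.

1, 5, 7

π⊥(n) = n₀ + n₁ζ³ + n₂ζ⁶ + n₃ζ⁹ where ζ = e^{iπ/4}.
#1 (1, 1, -1, -1): internal (-0.41421, 1.00000); octagon support 1.00000 vs apothem 1.2 → ∈ W
#2 (1, -2, -3, 1): internal (3.12132, 2.29289); octagon support 3.82843 vs apothem 1.2 → ∉ W
#3 (0, 1, 0, -1): internal (-1.41421, 0.00000); octagon support 1.41421 vs apothem 1.2 → ∉ W
#4 (-1, 0, -1, -1): internal (-1.70711, 0.29289); octagon support 1.70711 vs apothem 1.2 → ∉ W
#5 (1, 1, 1, -1): internal (-0.41421, -1.00000); octagon support 1.00000 vs apothem 1.2 → ∈ W
#6 (1, 0, 0, 1): internal (1.70711, 0.70711); octagon support 1.70711 vs apothem 1.2 → ∉ W
#7 (1, 1, 0, 0): internal (0.29289, 0.70711); octagon support 0.70711 vs apothem 1.2 → ∈ W
#8 (0, 0, 1, -1): internal (-0.70711, -1.70711); octagon support 1.70711 vs apothem 1.2 → ∉ W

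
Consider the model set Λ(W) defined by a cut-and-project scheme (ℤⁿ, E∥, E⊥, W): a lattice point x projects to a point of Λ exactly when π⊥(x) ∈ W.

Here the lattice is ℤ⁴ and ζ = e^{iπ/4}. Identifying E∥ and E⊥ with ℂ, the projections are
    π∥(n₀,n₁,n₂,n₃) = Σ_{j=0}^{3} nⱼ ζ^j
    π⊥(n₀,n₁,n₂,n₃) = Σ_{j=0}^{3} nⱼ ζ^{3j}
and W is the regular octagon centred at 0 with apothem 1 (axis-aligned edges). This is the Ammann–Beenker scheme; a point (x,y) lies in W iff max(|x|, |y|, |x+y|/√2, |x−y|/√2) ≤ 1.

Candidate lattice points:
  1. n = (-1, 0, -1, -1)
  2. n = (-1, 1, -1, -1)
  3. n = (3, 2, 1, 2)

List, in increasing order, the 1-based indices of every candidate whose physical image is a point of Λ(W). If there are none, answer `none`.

none

Internal map: ζ^{3j} for j=0..3 gives (1,0), (−√2/2,√2/2), (0,−1), (√2/2,√2/2).
candidate 1: n = (-1, 0, -1, -1) → π⊥ ≈ (-1.7071, +0.2929); max(|x|,|y|,|x±y|/√2) = 1.7071 > 1 ⇒ ∉ W
candidate 2: n = (-1, 1, -1, -1) → π⊥ ≈ (-2.4142, +1.0000); max(|x|,|y|,|x±y|/√2) = 2.4142 > 1 ⇒ ∉ W
candidate 3: n = (3, 2, 1, 2) → π⊥ ≈ (+3.0000, +1.8284); max(|x|,|y|,|x±y|/√2) = 3.4142 > 1 ⇒ ∉ W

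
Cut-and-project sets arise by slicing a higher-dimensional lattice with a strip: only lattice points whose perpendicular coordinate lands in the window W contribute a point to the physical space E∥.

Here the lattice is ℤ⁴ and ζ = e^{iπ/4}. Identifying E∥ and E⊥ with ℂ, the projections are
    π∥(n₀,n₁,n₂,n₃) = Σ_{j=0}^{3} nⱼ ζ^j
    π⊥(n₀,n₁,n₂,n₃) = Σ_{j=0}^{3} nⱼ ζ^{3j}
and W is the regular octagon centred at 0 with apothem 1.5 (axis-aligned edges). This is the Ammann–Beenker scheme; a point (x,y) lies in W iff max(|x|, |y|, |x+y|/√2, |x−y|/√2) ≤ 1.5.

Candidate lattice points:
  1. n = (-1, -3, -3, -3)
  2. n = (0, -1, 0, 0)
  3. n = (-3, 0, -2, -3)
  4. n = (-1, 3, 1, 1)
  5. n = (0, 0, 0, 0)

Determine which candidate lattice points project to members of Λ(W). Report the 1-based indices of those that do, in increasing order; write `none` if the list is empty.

2, 5

Internal map: ζ^{3j} for j=0..3 gives (1,0), (−√2/2,√2/2), (0,−1), (√2/2,√2/2).
candidate 1: n = (-1, -3, -3, -3) → π⊥ ≈ (-1.00000, -1.24264); max(|x|,|y|,|x±y|/√2) = 1.58579 > 1.5 ⇒ ∉ W
candidate 2: n = (0, -1, 0, 0) → π⊥ ≈ (+0.70711, -0.70711); max(|x|,|y|,|x±y|/√2) = 1.00000 ≤ 1.5 ⇒ ∈ W
candidate 3: n = (-3, 0, -2, -3) → π⊥ ≈ (-5.12132, -0.12132); max(|x|,|y|,|x±y|/√2) = 5.12132 > 1.5 ⇒ ∉ W
candidate 4: n = (-1, 3, 1, 1) → π⊥ ≈ (-2.41421, +1.82843); max(|x|,|y|,|x±y|/√2) = 3.00000 > 1.5 ⇒ ∉ W
candidate 5: n = (0, 0, 0, 0) → π⊥ ≈ (+0.00000, +0.00000); max(|x|,|y|,|x±y|/√2) = 0.00000 ≤ 1.5 ⇒ ∈ W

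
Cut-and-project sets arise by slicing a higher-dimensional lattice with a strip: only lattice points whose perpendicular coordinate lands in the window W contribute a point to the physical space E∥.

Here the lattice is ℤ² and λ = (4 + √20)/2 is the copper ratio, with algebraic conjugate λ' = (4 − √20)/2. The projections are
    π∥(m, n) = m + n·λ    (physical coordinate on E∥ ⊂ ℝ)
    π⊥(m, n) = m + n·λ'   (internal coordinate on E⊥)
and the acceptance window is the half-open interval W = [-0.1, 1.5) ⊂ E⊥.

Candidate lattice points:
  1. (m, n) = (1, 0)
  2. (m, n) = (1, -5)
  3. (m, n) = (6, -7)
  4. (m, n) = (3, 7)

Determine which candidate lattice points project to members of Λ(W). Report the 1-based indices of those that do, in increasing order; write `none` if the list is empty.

1, 4

λ' = (4−√20)/2 ≈ -0.2361.
[1] lift (1,0): star map gives 1.0000; window check -0.1 ≤ 1.0000 < 1.5 is true → IN Λ
[2] lift (1,-5): star map gives 2.1803; window check -0.1 ≤ 2.1803 < 1.5 is false → out
[3] lift (6,-7): star map gives 7.6525; window check -0.1 ≤ 7.6525 < 1.5 is false → out
[4] lift (3,7): star map gives 1.3475; window check -0.1 ≤ 1.3475 < 1.5 is true → IN Λ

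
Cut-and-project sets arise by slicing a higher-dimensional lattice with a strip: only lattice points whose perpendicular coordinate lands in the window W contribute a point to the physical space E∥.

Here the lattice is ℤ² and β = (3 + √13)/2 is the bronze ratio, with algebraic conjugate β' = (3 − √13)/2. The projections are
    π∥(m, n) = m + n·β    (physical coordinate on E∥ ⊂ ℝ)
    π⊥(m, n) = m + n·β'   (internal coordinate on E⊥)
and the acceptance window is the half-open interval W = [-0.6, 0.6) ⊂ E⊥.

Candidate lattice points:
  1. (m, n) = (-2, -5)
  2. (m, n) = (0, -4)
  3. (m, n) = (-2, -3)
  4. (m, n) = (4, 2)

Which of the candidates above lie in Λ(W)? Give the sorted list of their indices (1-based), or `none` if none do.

Numerically β ≈ 3.3028 and β' = −1/β ≈ -0.3028.
[1] lift (-2,-5): star map gives -0.4861; window check -0.6 ≤ -0.4861 < 0.6 is true → IN Λ
[2] lift (0,-4): star map gives 1.2111; window check -0.6 ≤ 1.2111 < 0.6 is false → out
[3] lift (-2,-3): star map gives -1.0917; window check -0.6 ≤ -1.0917 < 0.6 is false → out
[4] lift (4,2): star map gives 3.3944; window check -0.6 ≤ 3.3944 < 0.6 is false → out

1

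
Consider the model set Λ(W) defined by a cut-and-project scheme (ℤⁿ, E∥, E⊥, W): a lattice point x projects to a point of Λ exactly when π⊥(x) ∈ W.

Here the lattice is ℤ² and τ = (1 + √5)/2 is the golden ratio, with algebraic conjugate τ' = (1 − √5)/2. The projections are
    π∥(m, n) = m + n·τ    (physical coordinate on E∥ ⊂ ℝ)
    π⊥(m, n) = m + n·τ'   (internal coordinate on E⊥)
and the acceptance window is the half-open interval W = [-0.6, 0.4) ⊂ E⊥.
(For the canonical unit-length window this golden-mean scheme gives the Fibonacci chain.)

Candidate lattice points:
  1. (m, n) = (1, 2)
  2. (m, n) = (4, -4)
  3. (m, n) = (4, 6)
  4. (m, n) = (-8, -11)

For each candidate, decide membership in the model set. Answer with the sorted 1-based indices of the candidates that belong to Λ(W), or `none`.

1, 3

Numerically τ ≈ 1.61803 and τ' = −1/τ ≈ -0.61803.
#1 (1,2): internal coord 1 + (2)·τ' = -0.23607; -0.23607 ∈ [-0.6, 0.4) → IN Λ
#2 (4,-4): internal coord 4 + (-4)·τ' = +6.47214; +6.47214 ∉ [-0.6, 0.4) → out
#3 (4,6): internal coord 4 + (6)·τ' = +0.29180; +0.29180 ∈ [-0.6, 0.4) → IN Λ
#4 (-8,-11): internal coord -8 + (-11)·τ' = -1.20163; -1.20163 ∉ [-0.6, 0.4) → out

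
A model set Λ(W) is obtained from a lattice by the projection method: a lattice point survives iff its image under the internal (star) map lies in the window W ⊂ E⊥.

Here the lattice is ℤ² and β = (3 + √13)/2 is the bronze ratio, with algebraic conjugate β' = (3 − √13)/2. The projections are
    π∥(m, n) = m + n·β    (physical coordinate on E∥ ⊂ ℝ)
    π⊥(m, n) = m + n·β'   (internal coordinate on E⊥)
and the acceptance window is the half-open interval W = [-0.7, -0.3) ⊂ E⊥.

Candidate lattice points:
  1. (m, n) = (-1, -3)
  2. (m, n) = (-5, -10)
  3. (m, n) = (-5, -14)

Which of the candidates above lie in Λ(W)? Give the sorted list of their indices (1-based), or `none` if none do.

Compute β' = (3−√13)/2 = -0.3028, so π⊥(m,n) = m -0.3028·n.
#1 (-1,-3): internal coord -1 + (-3)·β' = -0.0917; -0.0917 ∉ [-0.7, -0.3) → out
#2 (-5,-10): internal coord -5 + (-10)·β' = -1.9722; -1.9722 ∉ [-0.7, -0.3) → out
#3 (-5,-14): internal coord -5 + (-14)·β' = -0.7611; -0.7611 ∉ [-0.7, -0.3) → out

none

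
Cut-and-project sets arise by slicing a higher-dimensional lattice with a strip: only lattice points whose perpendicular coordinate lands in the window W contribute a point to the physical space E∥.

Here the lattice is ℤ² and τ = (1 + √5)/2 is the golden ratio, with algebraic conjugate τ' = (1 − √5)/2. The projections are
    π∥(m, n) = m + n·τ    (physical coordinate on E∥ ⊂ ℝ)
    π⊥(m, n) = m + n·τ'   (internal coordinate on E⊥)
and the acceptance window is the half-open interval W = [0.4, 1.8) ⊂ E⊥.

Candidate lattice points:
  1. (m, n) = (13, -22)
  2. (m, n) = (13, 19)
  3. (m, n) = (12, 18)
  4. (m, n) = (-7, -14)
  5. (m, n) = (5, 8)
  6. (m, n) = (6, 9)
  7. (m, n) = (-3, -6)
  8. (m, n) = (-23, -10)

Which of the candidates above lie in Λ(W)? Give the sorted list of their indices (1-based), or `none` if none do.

2, 3, 4, 6, 7

Numerically τ ≈ 1.6180 and τ' = −1/τ ≈ -0.6180.
#1 (13,-22): internal coord 13 + (-22)·τ' = +26.5967; +26.5967 ∉ [0.4, 1.8) → out
#2 (13,19): internal coord 13 + (19)·τ' = +1.2574; +1.2574 ∈ [0.4, 1.8) → IN Λ
#3 (12,18): internal coord 12 + (18)·τ' = +0.8754; +0.8754 ∈ [0.4, 1.8) → IN Λ
#4 (-7,-14): internal coord -7 + (-14)·τ' = +1.6525; +1.6525 ∈ [0.4, 1.8) → IN Λ
#5 (5,8): internal coord 5 + (8)·τ' = +0.0557; +0.0557 ∉ [0.4, 1.8) → out
#6 (6,9): internal coord 6 + (9)·τ' = +0.4377; +0.4377 ∈ [0.4, 1.8) → IN Λ
#7 (-3,-6): internal coord -3 + (-6)·τ' = +0.7082; +0.7082 ∈ [0.4, 1.8) → IN Λ
#8 (-23,-10): internal coord -23 + (-10)·τ' = -16.8197; -16.8197 ∉ [0.4, 1.8) → out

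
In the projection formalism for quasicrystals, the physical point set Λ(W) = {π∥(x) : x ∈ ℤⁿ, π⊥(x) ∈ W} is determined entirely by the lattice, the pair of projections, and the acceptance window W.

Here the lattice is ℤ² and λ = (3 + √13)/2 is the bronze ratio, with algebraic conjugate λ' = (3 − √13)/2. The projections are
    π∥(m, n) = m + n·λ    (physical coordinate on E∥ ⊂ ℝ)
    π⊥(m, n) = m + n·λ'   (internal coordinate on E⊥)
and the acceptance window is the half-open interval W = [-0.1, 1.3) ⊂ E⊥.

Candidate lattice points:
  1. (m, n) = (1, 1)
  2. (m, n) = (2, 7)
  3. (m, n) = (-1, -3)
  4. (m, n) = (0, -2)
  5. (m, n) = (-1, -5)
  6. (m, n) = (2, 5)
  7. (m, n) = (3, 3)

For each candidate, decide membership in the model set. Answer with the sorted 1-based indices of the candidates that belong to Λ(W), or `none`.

Compute λ' = (3−√13)/2 = -0.3028, so π⊥(m,n) = m -0.3028·n.
#1 (1,1): internal coord 1 + (1)·λ' = +0.6972; +0.6972 ∈ [-0.1, 1.3) → IN Λ
#2 (2,7): internal coord 2 + (7)·λ' = -0.1194; -0.1194 ∉ [-0.1, 1.3) → out
#3 (-1,-3): internal coord -1 + (-3)·λ' = -0.0917; -0.0917 ∈ [-0.1, 1.3) → IN Λ
#4 (0,-2): internal coord 0 + (-2)·λ' = +0.6056; +0.6056 ∈ [-0.1, 1.3) → IN Λ
#5 (-1,-5): internal coord -1 + (-5)·λ' = +0.5139; +0.5139 ∈ [-0.1, 1.3) → IN Λ
#6 (2,5): internal coord 2 + (5)·λ' = +0.4861; +0.4861 ∈ [-0.1, 1.3) → IN Λ
#7 (3,3): internal coord 3 + (3)·λ' = +2.0917; +2.0917 ∉ [-0.1, 1.3) → out

1, 3, 4, 5, 6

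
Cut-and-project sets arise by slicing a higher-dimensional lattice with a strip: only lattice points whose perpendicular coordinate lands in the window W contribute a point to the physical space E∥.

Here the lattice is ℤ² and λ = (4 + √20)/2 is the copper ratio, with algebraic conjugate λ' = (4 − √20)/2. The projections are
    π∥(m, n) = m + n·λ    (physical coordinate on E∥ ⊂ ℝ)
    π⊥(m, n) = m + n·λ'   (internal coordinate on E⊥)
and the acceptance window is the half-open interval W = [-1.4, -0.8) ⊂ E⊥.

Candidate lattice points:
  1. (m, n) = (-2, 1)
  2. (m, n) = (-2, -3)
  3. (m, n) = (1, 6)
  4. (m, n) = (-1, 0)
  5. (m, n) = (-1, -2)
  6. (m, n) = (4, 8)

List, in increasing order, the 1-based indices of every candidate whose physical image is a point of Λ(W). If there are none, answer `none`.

2, 4

λ' = (4−√20)/2 ≈ -0.2361.
candidate 1: (m,n)=(-2,1) → π∥ = -2+1·λ ≈ 2.2361, π⊥ = -2+1·λ' ≈ -2.2361 ∉ [-1.4, -0.8) ⇒ out
candidate 2: (m,n)=(-2,-3) → π∥ = -2-3·λ ≈ -14.7082, π⊥ = -2-3·λ' ≈ -1.2918 ∈ [-1.4, -0.8) ⇒ IN Λ
candidate 3: (m,n)=(1,6) → π∥ = 1+6·λ ≈ 26.4164, π⊥ = 1+6·λ' ≈ -0.4164 ∉ [-1.4, -0.8) ⇒ out
candidate 4: (m,n)=(-1,0) → π∥ = -1+0·λ ≈ -1.0000, π⊥ = -1+0·λ' ≈ -1.0000 ∈ [-1.4, -0.8) ⇒ IN Λ
candidate 5: (m,n)=(-1,-2) → π∥ = -1-2·λ ≈ -9.4721, π⊥ = -1-2·λ' ≈ -0.5279 ∉ [-1.4, -0.8) ⇒ out
candidate 6: (m,n)=(4,8) → π∥ = 4+8·λ ≈ 37.8885, π⊥ = 4+8·λ' ≈ 2.1115 ∉ [-1.4, -0.8) ⇒ out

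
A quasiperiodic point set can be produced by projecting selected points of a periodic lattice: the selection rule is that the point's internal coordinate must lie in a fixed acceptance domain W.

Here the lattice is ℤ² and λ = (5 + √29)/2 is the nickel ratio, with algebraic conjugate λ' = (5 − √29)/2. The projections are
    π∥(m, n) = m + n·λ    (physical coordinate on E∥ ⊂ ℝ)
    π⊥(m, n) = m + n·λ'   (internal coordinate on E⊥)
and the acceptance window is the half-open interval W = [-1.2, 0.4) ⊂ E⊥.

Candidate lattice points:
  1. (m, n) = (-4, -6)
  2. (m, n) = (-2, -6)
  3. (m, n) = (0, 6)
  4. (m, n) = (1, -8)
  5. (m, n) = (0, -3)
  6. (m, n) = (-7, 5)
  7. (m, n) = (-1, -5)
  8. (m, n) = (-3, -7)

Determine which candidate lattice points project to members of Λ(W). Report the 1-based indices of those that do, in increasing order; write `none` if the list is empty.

2, 3, 7

Compute λ' = (5−√29)/2 = -0.1926, so π⊥(m,n) = m -0.1926·n.
[1] lift (-4,-6): star map gives -2.8445; window check -1.2 ≤ -2.8445 < 0.4 is false → out
[2] lift (-2,-6): star map gives -0.8445; window check -1.2 ≤ -0.8445 < 0.4 is true → IN Λ
[3] lift (0,6): star map gives -1.1555; window check -1.2 ≤ -1.1555 < 0.4 is true → IN Λ
[4] lift (1,-8): star map gives 2.5407; window check -1.2 ≤ 2.5407 < 0.4 is false → out
[5] lift (0,-3): star map gives 0.5777; window check -1.2 ≤ 0.5777 < 0.4 is false → out
[6] lift (-7,5): star map gives -7.9629; window check -1.2 ≤ -7.9629 < 0.4 is false → out
[7] lift (-1,-5): star map gives -0.0371; window check -1.2 ≤ -0.0371 < 0.4 is true → IN Λ
[8] lift (-3,-7): star map gives -1.6519; window check -1.2 ≤ -1.6519 < 0.4 is false → out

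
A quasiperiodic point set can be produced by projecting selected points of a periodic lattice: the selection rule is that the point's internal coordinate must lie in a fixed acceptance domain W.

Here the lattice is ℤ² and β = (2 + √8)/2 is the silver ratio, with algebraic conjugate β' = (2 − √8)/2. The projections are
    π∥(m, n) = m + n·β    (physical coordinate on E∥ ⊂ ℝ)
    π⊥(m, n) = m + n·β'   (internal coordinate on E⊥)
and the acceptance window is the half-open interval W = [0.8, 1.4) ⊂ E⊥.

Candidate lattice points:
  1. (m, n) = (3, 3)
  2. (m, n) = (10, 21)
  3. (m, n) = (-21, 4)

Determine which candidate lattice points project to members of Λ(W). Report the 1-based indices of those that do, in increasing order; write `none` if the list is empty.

Compute β' = (2−√8)/2 = -0.41421, so π⊥(m,n) = m -0.41421·n.
[1] lift (3,3): star map gives 1.75736; window check 0.8 ≤ 1.75736 < 1.4 is false → out
[2] lift (10,21): star map gives 1.30152; window check 0.8 ≤ 1.30152 < 1.4 is true → IN Λ
[3] lift (-21,4): star map gives -22.65685; window check 0.8 ≤ -22.65685 < 1.4 is false → out

2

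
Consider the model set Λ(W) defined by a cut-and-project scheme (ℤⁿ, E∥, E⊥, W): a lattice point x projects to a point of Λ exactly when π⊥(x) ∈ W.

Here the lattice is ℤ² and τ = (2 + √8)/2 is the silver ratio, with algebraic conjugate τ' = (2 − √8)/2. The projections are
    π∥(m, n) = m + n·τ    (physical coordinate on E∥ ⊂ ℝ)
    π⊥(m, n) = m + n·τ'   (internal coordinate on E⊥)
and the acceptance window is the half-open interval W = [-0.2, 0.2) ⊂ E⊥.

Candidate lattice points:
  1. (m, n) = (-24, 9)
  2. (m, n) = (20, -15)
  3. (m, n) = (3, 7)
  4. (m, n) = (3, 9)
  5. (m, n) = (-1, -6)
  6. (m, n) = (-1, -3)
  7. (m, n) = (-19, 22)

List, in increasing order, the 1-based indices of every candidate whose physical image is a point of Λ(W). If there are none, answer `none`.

3

τ' = (2−√8)/2 ≈ -0.414214.
[1] lift (-24,9): star map gives -27.727922; window check -0.2 ≤ -27.727922 < 0.2 is false → out
[2] lift (20,-15): star map gives 26.213203; window check -0.2 ≤ 26.213203 < 0.2 is false → out
[3] lift (3,7): star map gives 0.100505; window check -0.2 ≤ 0.100505 < 0.2 is true → IN Λ
[4] lift (3,9): star map gives -0.727922; window check -0.2 ≤ -0.727922 < 0.2 is false → out
[5] lift (-1,-6): star map gives 1.485281; window check -0.2 ≤ 1.485281 < 0.2 is false → out
[6] lift (-1,-3): star map gives 0.242641; window check -0.2 ≤ 0.242641 < 0.2 is false → out
[7] lift (-19,22): star map gives -28.112698; window check -0.2 ≤ -28.112698 < 0.2 is false → out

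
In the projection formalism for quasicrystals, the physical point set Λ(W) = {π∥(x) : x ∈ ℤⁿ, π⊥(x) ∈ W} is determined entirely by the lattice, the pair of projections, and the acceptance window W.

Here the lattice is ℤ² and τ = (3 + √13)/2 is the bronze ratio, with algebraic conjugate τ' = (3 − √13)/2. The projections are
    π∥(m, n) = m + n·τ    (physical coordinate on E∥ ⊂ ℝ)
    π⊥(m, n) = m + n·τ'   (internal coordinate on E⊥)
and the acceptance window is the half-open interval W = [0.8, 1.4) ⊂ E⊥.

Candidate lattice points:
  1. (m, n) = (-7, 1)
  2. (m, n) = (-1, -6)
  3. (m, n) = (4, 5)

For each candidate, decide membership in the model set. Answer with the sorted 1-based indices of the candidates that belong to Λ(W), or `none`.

2

Compute τ' = (3−√13)/2 = -0.30278, so π⊥(m,n) = m -0.30278·n.
#1 (-7,1): internal coord -7 + (1)·τ' = -7.30278; -7.30278 ∉ [0.8, 1.4) → out
#2 (-1,-6): internal coord -1 + (-6)·τ' = +0.81665; +0.81665 ∈ [0.8, 1.4) → IN Λ
#3 (4,5): internal coord 4 + (5)·τ' = +2.48612; +2.48612 ∉ [0.8, 1.4) → out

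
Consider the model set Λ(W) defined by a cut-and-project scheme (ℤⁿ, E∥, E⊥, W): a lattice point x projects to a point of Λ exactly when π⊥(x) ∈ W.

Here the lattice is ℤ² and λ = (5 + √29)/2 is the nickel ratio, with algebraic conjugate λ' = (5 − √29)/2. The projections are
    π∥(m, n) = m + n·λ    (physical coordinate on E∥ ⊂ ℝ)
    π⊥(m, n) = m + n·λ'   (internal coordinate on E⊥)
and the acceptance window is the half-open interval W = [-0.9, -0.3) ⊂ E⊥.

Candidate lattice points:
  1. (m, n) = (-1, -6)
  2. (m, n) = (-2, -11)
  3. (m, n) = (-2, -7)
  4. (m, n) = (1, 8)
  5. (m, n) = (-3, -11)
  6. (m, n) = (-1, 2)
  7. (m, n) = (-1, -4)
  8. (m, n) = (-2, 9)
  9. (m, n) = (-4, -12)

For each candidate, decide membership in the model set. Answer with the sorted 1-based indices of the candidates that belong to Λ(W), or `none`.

3, 4, 5

λ' = (5−√29)/2 ≈ -0.19258.
candidate 1: (m,n)=(-1,-6) → π∥ = -1-6·λ ≈ -32.15549, π⊥ = -1-6·λ' ≈ 0.15549 ∉ [-0.9, -0.3) ⇒ out
candidate 2: (m,n)=(-2,-11) → π∥ = -2-11·λ ≈ -59.11841, π⊥ = -2-11·λ' ≈ 0.11841 ∉ [-0.9, -0.3) ⇒ out
candidate 3: (m,n)=(-2,-7) → π∥ = -2-7·λ ≈ -38.34808, π⊥ = -2-7·λ' ≈ -0.65192 ∈ [-0.9, -0.3) ⇒ IN Λ
candidate 4: (m,n)=(1,8) → π∥ = 1+8·λ ≈ 42.54066, π⊥ = 1+8·λ' ≈ -0.54066 ∈ [-0.9, -0.3) ⇒ IN Λ
candidate 5: (m,n)=(-3,-11) → π∥ = -3-11·λ ≈ -60.11841, π⊥ = -3-11·λ' ≈ -0.88159 ∈ [-0.9, -0.3) ⇒ IN Λ
candidate 6: (m,n)=(-1,2) → π∥ = -1+2·λ ≈ 9.38516, π⊥ = -1+2·λ' ≈ -1.38516 ∉ [-0.9, -0.3) ⇒ out
candidate 7: (m,n)=(-1,-4) → π∥ = -1-4·λ ≈ -21.77033, π⊥ = -1-4·λ' ≈ -0.22967 ∉ [-0.9, -0.3) ⇒ out
candidate 8: (m,n)=(-2,9) → π∥ = -2+9·λ ≈ 44.73324, π⊥ = -2+9·λ' ≈ -3.73324 ∉ [-0.9, -0.3) ⇒ out
candidate 9: (m,n)=(-4,-12) → π∥ = -4-12·λ ≈ -66.31099, π⊥ = -4-12·λ' ≈ -1.68901 ∉ [-0.9, -0.3) ⇒ out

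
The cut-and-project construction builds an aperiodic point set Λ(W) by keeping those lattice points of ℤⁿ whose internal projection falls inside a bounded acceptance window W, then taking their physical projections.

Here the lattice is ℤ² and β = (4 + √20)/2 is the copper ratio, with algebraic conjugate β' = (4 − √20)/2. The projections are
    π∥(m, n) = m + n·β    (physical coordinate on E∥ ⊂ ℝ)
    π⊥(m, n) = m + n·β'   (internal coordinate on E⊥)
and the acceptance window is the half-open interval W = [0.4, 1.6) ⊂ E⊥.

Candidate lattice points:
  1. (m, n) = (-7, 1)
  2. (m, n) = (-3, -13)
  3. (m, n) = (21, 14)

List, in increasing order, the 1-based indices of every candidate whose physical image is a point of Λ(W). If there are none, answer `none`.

Compute β' = (4−√20)/2 = -0.2361, so π⊥(m,n) = m -0.2361·n.
#1 (-7,1): internal coord -7 + (1)·β' = -7.2361; -7.2361 ∉ [0.4, 1.6) → out
#2 (-3,-13): internal coord -3 + (-13)·β' = +0.0689; +0.0689 ∉ [0.4, 1.6) → out
#3 (21,14): internal coord 21 + (14)·β' = +17.6950; +17.6950 ∉ [0.4, 1.6) → out

none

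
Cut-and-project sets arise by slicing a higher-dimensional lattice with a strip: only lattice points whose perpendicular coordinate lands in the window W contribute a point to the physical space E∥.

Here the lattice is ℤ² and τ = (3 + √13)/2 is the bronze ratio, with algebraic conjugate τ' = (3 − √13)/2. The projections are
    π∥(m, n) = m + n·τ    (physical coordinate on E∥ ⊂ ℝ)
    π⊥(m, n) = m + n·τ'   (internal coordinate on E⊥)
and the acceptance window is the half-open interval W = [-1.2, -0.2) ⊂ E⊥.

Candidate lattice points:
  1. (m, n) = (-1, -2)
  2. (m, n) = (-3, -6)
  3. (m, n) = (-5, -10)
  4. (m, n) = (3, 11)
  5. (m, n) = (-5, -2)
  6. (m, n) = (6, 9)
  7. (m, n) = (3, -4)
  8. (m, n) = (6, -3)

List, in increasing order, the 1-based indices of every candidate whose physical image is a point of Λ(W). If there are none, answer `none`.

τ' = (3−√13)/2 ≈ -0.3028.
candidate 1: (m,n)=(-1,-2) → π∥ = -1-2·τ ≈ -7.6056, π⊥ = -1-2·τ' ≈ -0.3944 ∈ [-1.2, -0.2) ⇒ IN Λ
candidate 2: (m,n)=(-3,-6) → π∥ = -3-6·τ ≈ -22.8167, π⊥ = -3-6·τ' ≈ -1.1833 ∈ [-1.2, -0.2) ⇒ IN Λ
candidate 3: (m,n)=(-5,-10) → π∥ = -5-10·τ ≈ -38.0278, π⊥ = -5-10·τ' ≈ -1.9722 ∉ [-1.2, -0.2) ⇒ out
candidate 4: (m,n)=(3,11) → π∥ = 3+11·τ ≈ 39.3305, π⊥ = 3+11·τ' ≈ -0.3305 ∈ [-1.2, -0.2) ⇒ IN Λ
candidate 5: (m,n)=(-5,-2) → π∥ = -5-2·τ ≈ -11.6056, π⊥ = -5-2·τ' ≈ -4.3944 ∉ [-1.2, -0.2) ⇒ out
candidate 6: (m,n)=(6,9) → π∥ = 6+9·τ ≈ 35.7250, π⊥ = 6+9·τ' ≈ 3.2750 ∉ [-1.2, -0.2) ⇒ out
candidate 7: (m,n)=(3,-4) → π∥ = 3-4·τ ≈ -10.2111, π⊥ = 3-4·τ' ≈ 4.2111 ∉ [-1.2, -0.2) ⇒ out
candidate 8: (m,n)=(6,-3) → π∥ = 6-3·τ ≈ -3.9083, π⊥ = 6-3·τ' ≈ 6.9083 ∉ [-1.2, -0.2) ⇒ out

1, 2, 4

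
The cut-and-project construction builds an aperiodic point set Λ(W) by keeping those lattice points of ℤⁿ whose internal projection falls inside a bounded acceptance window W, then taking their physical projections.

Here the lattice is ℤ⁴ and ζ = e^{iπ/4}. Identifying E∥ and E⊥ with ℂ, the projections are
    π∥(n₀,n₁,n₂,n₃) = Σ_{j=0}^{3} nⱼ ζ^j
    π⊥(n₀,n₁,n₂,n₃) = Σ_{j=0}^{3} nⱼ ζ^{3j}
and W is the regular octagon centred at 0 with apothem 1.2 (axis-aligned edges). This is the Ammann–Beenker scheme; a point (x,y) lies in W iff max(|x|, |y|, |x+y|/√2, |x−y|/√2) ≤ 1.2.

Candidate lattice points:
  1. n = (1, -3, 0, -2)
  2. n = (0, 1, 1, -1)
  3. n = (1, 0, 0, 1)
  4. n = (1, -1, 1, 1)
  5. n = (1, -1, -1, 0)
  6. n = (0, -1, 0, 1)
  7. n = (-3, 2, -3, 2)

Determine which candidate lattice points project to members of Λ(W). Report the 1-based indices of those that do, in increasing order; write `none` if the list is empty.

none

π⊥(n) = n₀ + n₁ζ³ + n₂ζ⁶ + n₃ζ⁹ where ζ = e^{iπ/4}.
candidate 1: n = (1, -3, 0, -2) → π⊥ ≈ (+1.707107, -3.535534); max(|x|,|y|,|x±y|/√2) = 3.707107 > 1.2 ⇒ ∉ W
candidate 2: n = (0, 1, 1, -1) → π⊥ ≈ (-1.414214, -1.000000); max(|x|,|y|,|x±y|/√2) = 1.707107 > 1.2 ⇒ ∉ W
candidate 3: n = (1, 0, 0, 1) → π⊥ ≈ (+1.707107, +0.707107); max(|x|,|y|,|x±y|/√2) = 1.707107 > 1.2 ⇒ ∉ W
candidate 4: n = (1, -1, 1, 1) → π⊥ ≈ (+2.414214, -1.000000); max(|x|,|y|,|x±y|/√2) = 2.414214 > 1.2 ⇒ ∉ W
candidate 5: n = (1, -1, -1, 0) → π⊥ ≈ (+1.707107, +0.292893); max(|x|,|y|,|x±y|/√2) = 1.707107 > 1.2 ⇒ ∉ W
candidate 6: n = (0, -1, 0, 1) → π⊥ ≈ (+1.414214, +0.000000); max(|x|,|y|,|x±y|/√2) = 1.414214 > 1.2 ⇒ ∉ W
candidate 7: n = (-3, 2, -3, 2) → π⊥ ≈ (-3.000000, +5.828427); max(|x|,|y|,|x±y|/√2) = 6.242641 > 1.2 ⇒ ∉ W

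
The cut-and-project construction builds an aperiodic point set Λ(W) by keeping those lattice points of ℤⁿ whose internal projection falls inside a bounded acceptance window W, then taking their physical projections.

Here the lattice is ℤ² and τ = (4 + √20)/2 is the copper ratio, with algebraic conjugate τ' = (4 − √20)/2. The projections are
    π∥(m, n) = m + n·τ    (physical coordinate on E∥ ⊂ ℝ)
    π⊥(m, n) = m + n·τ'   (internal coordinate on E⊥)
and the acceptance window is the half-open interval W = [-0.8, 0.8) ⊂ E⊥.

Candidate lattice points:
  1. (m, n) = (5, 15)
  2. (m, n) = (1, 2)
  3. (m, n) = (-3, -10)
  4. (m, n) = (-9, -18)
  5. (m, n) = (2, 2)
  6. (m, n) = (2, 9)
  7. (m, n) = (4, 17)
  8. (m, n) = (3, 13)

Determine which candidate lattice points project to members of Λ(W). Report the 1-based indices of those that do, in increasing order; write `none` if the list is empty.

2, 3, 6, 7, 8

τ' = (4−√20)/2 ≈ -0.2361.
#1 (5,15): internal coord 5 + (15)·τ' = +1.4590; +1.4590 ∉ [-0.8, 0.8) → out
#2 (1,2): internal coord 1 + (2)·τ' = +0.5279; +0.5279 ∈ [-0.8, 0.8) → IN Λ
#3 (-3,-10): internal coord -3 + (-10)·τ' = -0.6393; -0.6393 ∈ [-0.8, 0.8) → IN Λ
#4 (-9,-18): internal coord -9 + (-18)·τ' = -4.7508; -4.7508 ∉ [-0.8, 0.8) → out
#5 (2,2): internal coord 2 + (2)·τ' = +1.5279; +1.5279 ∉ [-0.8, 0.8) → out
#6 (2,9): internal coord 2 + (9)·τ' = -0.1246; -0.1246 ∈ [-0.8, 0.8) → IN Λ
#7 (4,17): internal coord 4 + (17)·τ' = -0.0132; -0.0132 ∈ [-0.8, 0.8) → IN Λ
#8 (3,13): internal coord 3 + (13)·τ' = -0.0689; -0.0689 ∈ [-0.8, 0.8) → IN Λ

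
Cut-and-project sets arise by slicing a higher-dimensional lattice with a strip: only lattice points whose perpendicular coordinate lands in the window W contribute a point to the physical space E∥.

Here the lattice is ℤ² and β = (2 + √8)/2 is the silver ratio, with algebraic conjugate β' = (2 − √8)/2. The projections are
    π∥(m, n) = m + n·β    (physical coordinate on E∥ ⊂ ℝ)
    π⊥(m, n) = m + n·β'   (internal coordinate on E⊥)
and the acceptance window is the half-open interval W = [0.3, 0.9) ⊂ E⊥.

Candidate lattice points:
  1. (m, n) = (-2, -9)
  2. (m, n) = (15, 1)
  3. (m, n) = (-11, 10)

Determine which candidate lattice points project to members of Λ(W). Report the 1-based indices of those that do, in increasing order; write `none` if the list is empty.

Numerically β ≈ 2.41421 and β' = −1/β ≈ -0.41421.
#1 (-2,-9): internal coord -2 + (-9)·β' = +1.72792; +1.72792 ∉ [0.3, 0.9) → out
#2 (15,1): internal coord 15 + (1)·β' = +14.58579; +14.58579 ∉ [0.3, 0.9) → out
#3 (-11,10): internal coord -11 + (10)·β' = -15.14214; -15.14214 ∉ [0.3, 0.9) → out

none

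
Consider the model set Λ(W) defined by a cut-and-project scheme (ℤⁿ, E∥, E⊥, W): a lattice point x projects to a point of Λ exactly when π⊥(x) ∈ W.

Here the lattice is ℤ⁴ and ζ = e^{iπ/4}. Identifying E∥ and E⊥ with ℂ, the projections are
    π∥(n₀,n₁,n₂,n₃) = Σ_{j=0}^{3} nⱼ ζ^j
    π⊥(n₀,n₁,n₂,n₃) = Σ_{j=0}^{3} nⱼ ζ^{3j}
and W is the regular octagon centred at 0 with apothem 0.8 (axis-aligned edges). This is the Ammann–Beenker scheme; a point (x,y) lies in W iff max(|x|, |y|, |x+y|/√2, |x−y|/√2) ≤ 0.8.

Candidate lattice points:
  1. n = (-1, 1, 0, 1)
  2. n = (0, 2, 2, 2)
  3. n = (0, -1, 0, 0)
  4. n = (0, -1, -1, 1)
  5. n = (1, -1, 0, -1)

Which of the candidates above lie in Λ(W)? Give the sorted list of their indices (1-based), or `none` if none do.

none

Internal map: ζ^{3j} for j=0..3 gives (1,0), (−√2/2,√2/2), (0,−1), (√2/2,√2/2).
candidate 1: n = (-1, 1, 0, 1) → π⊥ ≈ (-1.0000, +1.4142); max(|x|,|y|,|x±y|/√2) = 1.7071 > 0.8 ⇒ ∉ W
candidate 2: n = (0, 2, 2, 2) → π⊥ ≈ (+0.0000, +0.8284); max(|x|,|y|,|x±y|/√2) = 0.8284 > 0.8 ⇒ ∉ W
candidate 3: n = (0, -1, 0, 0) → π⊥ ≈ (+0.7071, -0.7071); max(|x|,|y|,|x±y|/√2) = 1.0000 > 0.8 ⇒ ∉ W
candidate 4: n = (0, -1, -1, 1) → π⊥ ≈ (+1.4142, +1.0000); max(|x|,|y|,|x±y|/√2) = 1.7071 > 0.8 ⇒ ∉ W
candidate 5: n = (1, -1, 0, -1) → π⊥ ≈ (+1.0000, -1.4142); max(|x|,|y|,|x±y|/√2) = 1.7071 > 0.8 ⇒ ∉ W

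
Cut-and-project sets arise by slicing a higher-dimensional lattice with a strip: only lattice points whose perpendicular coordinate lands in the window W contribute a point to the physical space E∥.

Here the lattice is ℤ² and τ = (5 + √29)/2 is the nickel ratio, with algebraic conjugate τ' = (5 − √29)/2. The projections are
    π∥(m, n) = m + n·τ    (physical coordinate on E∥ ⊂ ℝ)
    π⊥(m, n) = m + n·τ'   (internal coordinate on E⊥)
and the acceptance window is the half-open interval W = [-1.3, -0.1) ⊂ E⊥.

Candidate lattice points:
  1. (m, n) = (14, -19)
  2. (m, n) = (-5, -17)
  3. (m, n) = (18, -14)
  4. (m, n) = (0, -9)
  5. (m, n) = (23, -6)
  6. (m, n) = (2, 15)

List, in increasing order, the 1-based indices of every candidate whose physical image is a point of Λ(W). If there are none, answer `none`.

6

τ' = (5−√29)/2 ≈ -0.19258.
candidate 1: (m,n)=(14,-19) → π∥ = 14-19·τ ≈ -84.65907, π⊥ = 14-19·τ' ≈ 17.65907 ∉ [-1.3, -0.1) ⇒ out
candidate 2: (m,n)=(-5,-17) → π∥ = -5-17·τ ≈ -93.27390, π⊥ = -5-17·τ' ≈ -1.72610 ∉ [-1.3, -0.1) ⇒ out
candidate 3: (m,n)=(18,-14) → π∥ = 18-14·τ ≈ -54.69615, π⊥ = 18-14·τ' ≈ 20.69615 ∉ [-1.3, -0.1) ⇒ out
candidate 4: (m,n)=(0,-9) → π∥ = 0-9·τ ≈ -46.73324, π⊥ = 0-9·τ' ≈ 1.73324 ∉ [-1.3, -0.1) ⇒ out
candidate 5: (m,n)=(23,-6) → π∥ = 23-6·τ ≈ -8.15549, π⊥ = 23-6·τ' ≈ 24.15549 ∉ [-1.3, -0.1) ⇒ out
candidate 6: (m,n)=(2,15) → π∥ = 2+15·τ ≈ 79.88874, π⊥ = 2+15·τ' ≈ -0.88874 ∈ [-1.3, -0.1) ⇒ IN Λ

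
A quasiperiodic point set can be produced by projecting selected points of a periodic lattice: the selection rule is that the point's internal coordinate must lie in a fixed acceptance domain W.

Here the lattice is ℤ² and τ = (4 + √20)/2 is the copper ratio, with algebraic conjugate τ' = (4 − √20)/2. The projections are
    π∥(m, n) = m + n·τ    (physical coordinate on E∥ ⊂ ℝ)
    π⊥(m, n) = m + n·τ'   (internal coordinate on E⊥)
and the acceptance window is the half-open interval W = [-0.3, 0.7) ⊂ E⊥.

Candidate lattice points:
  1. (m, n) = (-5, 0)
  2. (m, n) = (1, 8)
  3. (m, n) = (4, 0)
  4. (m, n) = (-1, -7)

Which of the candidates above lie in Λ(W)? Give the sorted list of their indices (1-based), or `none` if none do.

τ' = (4−√20)/2 ≈ -0.23607.
candidate 1: (m,n)=(-5,0) → π∥ = -5+0·τ ≈ -5.00000, π⊥ = -5+0·τ' ≈ -5.00000 ∉ [-0.3, 0.7) ⇒ out
candidate 2: (m,n)=(1,8) → π∥ = 1+8·τ ≈ 34.88854, π⊥ = 1+8·τ' ≈ -0.88854 ∉ [-0.3, 0.7) ⇒ out
candidate 3: (m,n)=(4,0) → π∥ = 4+0·τ ≈ 4.00000, π⊥ = 4+0·τ' ≈ 4.00000 ∉ [-0.3, 0.7) ⇒ out
candidate 4: (m,n)=(-1,-7) → π∥ = -1-7·τ ≈ -30.65248, π⊥ = -1-7·τ' ≈ 0.65248 ∈ [-0.3, 0.7) ⇒ IN Λ

4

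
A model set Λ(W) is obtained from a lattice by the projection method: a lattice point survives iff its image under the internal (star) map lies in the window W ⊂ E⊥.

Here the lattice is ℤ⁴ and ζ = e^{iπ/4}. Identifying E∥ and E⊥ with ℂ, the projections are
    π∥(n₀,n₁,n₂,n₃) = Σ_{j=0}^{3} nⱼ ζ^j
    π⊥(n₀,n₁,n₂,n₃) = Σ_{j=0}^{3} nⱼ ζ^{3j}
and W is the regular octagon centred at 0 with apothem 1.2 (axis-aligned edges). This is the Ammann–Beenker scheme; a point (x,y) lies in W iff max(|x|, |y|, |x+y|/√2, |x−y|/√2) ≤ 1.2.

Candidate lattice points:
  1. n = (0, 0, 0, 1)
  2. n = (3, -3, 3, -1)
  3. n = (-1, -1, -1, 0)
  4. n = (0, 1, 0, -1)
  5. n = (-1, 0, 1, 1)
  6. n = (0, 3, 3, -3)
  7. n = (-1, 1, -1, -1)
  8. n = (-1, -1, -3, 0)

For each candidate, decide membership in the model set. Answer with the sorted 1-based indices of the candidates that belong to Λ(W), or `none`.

1, 3, 5

π⊥(n) = n₀ + n₁ζ³ + n₂ζ⁶ + n₃ζ⁹ where ζ = e^{iπ/4}.
candidate 1: n = (0, 0, 0, 1) → π⊥ ≈ (+0.7071, +0.7071); max(|x|,|y|,|x±y|/√2) = 1.0000 ≤ 1.2 ⇒ ∈ W
candidate 2: n = (3, -3, 3, -1) → π⊥ ≈ (+4.4142, -5.8284); max(|x|,|y|,|x±y|/√2) = 7.2426 > 1.2 ⇒ ∉ W
candidate 3: n = (-1, -1, -1, 0) → π⊥ ≈ (-0.2929, +0.2929); max(|x|,|y|,|x±y|/√2) = 0.4142 ≤ 1.2 ⇒ ∈ W
candidate 4: n = (0, 1, 0, -1) → π⊥ ≈ (-1.4142, +0.0000); max(|x|,|y|,|x±y|/√2) = 1.4142 > 1.2 ⇒ ∉ W
candidate 5: n = (-1, 0, 1, 1) → π⊥ ≈ (-0.2929, -0.2929); max(|x|,|y|,|x±y|/√2) = 0.4142 ≤ 1.2 ⇒ ∈ W
candidate 6: n = (0, 3, 3, -3) → π⊥ ≈ (-4.2426, -3.0000); max(|x|,|y|,|x±y|/√2) = 5.1213 > 1.2 ⇒ ∉ W
candidate 7: n = (-1, 1, -1, -1) → π⊥ ≈ (-2.4142, +1.0000); max(|x|,|y|,|x±y|/√2) = 2.4142 > 1.2 ⇒ ∉ W
candidate 8: n = (-1, -1, -3, 0) → π⊥ ≈ (-0.2929, +2.2929); max(|x|,|y|,|x±y|/√2) = 2.2929 > 1.2 ⇒ ∉ W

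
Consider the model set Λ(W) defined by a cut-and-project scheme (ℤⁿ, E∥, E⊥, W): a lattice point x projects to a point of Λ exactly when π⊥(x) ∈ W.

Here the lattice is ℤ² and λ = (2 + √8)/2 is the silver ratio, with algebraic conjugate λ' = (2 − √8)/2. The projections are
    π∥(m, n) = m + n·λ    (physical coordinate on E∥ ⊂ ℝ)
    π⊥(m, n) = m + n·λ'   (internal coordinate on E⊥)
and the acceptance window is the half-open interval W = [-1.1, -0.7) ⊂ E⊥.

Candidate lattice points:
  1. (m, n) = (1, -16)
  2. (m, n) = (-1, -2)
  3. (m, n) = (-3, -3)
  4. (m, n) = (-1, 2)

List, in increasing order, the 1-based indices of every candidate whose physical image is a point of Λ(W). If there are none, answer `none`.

λ' = (2−√8)/2 ≈ -0.41421.
#1 (1,-16): internal coord 1 + (-16)·λ' = +7.62742; +7.62742 ∉ [-1.1, -0.7) → out
#2 (-1,-2): internal coord -1 + (-2)·λ' = -0.17157; -0.17157 ∉ [-1.1, -0.7) → out
#3 (-3,-3): internal coord -3 + (-3)·λ' = -1.75736; -1.75736 ∉ [-1.1, -0.7) → out
#4 (-1,2): internal coord -1 + (2)·λ' = -1.82843; -1.82843 ∉ [-1.1, -0.7) → out

none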